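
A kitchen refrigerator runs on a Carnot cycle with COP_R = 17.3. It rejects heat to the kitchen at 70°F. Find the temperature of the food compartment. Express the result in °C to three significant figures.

For a Carnot refrigerator COP_R = T_C/(T_H − T_C), so T_C = COP·T_H/(1 + COP).
With T_H = 294.26 K, T_C = 17.3 × 294.26/18.30 = 278.18 K.
Converting, 278.18 K = 5.03°C.

5.03 °C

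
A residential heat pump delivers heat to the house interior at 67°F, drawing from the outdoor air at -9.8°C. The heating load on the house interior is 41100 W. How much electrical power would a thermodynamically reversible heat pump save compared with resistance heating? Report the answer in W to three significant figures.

37000 W

In absolute terms T_C = 263.35 K and T_H = 292.59 K, so ΔT = 29.24 K.
COP_Carnot = T_H/ΔT = 292.59/29.24 = 10.01.
Resistance heating needs Ẇ_res = Q̇_H = 41100 W; the reversible heat pump needs only Ẇ_hp = Q̇_H/COP = 4108 W.
Saving = 41100 − 4108 = 36990 W.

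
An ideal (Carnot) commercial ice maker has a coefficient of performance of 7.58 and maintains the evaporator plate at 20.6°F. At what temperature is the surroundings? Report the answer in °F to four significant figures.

COP_R = T_C/(T_H − T_C) gives T_H − T_C = T_C/COP.
With T_C = 266.82 K, T_H = 266.82 × (1 + 1/7.58) = 302.02 K.
Converting, 302.02 K = 83.96°F.

83.96 °F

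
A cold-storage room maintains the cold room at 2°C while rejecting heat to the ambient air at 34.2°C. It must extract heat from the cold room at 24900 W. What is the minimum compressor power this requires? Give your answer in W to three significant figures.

In absolute terms T_C = 275.15 K and T_H = 307.35 K, so ΔT = 32.20 K.
COP_Carnot = T_C/ΔT = 275.15/32.20 = 8.545.
Ẇ_min = Q̇/COP_Carnot = 24900/8.545 = 2914 W.

2910 W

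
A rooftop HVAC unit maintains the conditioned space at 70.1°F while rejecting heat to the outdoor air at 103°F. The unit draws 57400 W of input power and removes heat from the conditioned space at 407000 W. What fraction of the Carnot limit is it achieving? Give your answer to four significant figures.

COP_actual = Q̇_C/Ẇ = 407000/57400 = 7.091.
In absolute terms T_C = 294.32 K and T_H = 312.59 K, so ΔT = 18.28 K.
COP_Carnot = T_C/ΔT = 294.32/18.28 = 16.10.
η_II = COP_actual/COP_Carnot = 7.091/16.10 = 0.4403.

0.4403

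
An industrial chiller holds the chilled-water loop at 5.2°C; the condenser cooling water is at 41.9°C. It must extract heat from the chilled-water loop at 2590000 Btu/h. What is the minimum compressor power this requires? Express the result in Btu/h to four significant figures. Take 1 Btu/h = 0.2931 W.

341500 Btu/h

In absolute terms T_C = 278.35 K and T_H = 315.05 K, so ΔT = 36.70 K.
COP_Carnot = T_C/ΔT = 278.35/36.70 = 7.584.
Ẇ_min = Q̇/COP_Carnot = 2590000/7.584 = 341500 Btu/h.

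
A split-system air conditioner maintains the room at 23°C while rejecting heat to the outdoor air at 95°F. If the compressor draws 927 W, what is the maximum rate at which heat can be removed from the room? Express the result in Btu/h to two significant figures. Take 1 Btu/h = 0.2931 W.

In absolute terms T_C = 296.15 K and T_H = 308.15 K, so ΔT = 12.00 K.
COP_Carnot = T_C/ΔT = 296.15/12.00 = 24.68.
Q̇_max = COP_Carnot × Ẇ = 24.68 × 927.0 W = 22880 W = 78050 Btu/h.

78000 Btu/h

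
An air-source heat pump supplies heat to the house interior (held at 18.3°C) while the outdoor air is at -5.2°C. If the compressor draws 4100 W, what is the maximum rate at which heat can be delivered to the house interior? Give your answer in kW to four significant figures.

50.85 kW

In absolute terms T_C = 267.95 K and T_H = 291.45 K, so ΔT = 23.50 K.
COP_Carnot = T_H/ΔT = 291.45/23.50 = 12.40.
Q̇_max = COP_Carnot × Ẇ = 12.40 × 4100 W = 50850 W = 50.85 kW.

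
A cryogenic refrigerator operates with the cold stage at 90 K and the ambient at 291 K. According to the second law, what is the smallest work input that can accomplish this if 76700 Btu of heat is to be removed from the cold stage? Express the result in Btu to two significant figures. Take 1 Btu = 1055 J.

The reservoir spacing is ΔT = 291 − 90 = 201.0 K.
The reversible limit is COP_R = T_C/ΔT = 0.4478, so W_min = Q_C/COP = Q_C·ΔT/T_C.
W_min = 76700 × 201.0/90.00 = 171300 Btu.

170000 Btu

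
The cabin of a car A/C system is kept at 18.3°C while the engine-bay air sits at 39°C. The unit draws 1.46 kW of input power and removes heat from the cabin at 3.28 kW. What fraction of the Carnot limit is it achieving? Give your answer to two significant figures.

0.16

COP_actual = Q̇_C/Ẇ = 3.280/1.460 = 2.247.
In absolute terms T_C = 291.45 K and T_H = 312.15 K, so ΔT = 20.70 K.
COP_Carnot = T_C/ΔT = 291.45/20.70 = 14.08.
η_II = COP_actual/COP_Carnot = 2.247/14.08 = 0.1596.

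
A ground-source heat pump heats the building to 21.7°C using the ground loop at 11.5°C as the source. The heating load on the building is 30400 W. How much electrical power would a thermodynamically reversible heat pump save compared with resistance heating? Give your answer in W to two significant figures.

In absolute terms T_C = 284.65 K and T_H = 294.85 K, so ΔT = 10.20 K.
COP_Carnot = T_H/ΔT = 294.85/10.20 = 28.91.
Resistance heating needs Ẇ_res = Q̇_H = 30400 W; the reversible heat pump needs only Ẇ_hp = Q̇_H/COP = 1052 W.
Saving = 30400 − 1052 = 29350 W.

29000 W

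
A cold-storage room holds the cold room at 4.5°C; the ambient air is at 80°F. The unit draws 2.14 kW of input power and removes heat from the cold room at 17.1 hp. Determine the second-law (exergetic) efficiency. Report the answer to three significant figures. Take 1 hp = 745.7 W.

0.476

Converting, Q̇_C = 17.10 hp = 12.75 kW, so COP_actual = Q̇_C/Ẇ = 12.75/2.140 = 5.959.
In absolute terms T_C = 277.65 K and T_H = 299.82 K, so ΔT = 22.17 K.
COP_Carnot = T_C/ΔT = 277.65/22.17 = 12.53.
η_II = COP_actual/COP_Carnot = 5.959/12.53 = 0.4757.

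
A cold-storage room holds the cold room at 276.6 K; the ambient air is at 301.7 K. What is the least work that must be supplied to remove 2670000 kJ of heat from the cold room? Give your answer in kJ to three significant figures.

The reservoir spacing is ΔT = 301.7 − 276.6 = 25.10 K.
The reversible limit is COP_R = T_C/ΔT = 11.02, so W_min = Q_C/COP = Q_C·ΔT/T_C.
W_min = 2670000 × 25.10/276.60 = 242300 kJ.

242000 kJ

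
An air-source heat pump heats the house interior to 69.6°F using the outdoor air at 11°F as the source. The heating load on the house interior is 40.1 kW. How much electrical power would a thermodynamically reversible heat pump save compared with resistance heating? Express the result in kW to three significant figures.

35.7 kW

In absolute terms T_C = 261.48 K and T_H = 294.04 K, so ΔT = 32.56 K.
COP_Carnot = T_H/ΔT = 294.04/32.56 = 9.032.
Resistance heating needs Ẇ_res = Q̇_H = 40.10 kW; the reversible heat pump needs only Ẇ_hp = Q̇_H/COP = 4.440 kW.
Saving = 40.10 − 4.440 = 35.66 kW.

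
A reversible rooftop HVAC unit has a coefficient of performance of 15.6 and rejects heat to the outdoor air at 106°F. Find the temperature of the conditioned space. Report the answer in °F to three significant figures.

For a Carnot refrigerator COP_R = T_C/(T_H − T_C), so T_C = COP·T_H/(1 + COP).
With T_H = 314.26 K, T_C = 15.6 × 314.26/16.60 = 295.33 K.
Converting, 295.33 K = 71.92°F.

71.9 °F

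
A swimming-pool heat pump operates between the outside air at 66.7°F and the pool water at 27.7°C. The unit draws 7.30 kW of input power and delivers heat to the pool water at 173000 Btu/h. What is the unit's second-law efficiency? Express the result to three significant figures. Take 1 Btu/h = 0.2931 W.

Converting, Q̇_H = 173000 Btu/h = 50.71 kW, so COP_actual = Q̇_H/Ẇ = 50.71/7.300 = 6.946.
In absolute terms T_C = 292.43 K and T_H = 300.85 K, so ΔT = 8.422 K.
COP_Carnot = T_H/ΔT = 300.85/8.422 = 35.72.
η_II = COP_actual/COP_Carnot = 6.946/35.72 = 0.1945.

0.194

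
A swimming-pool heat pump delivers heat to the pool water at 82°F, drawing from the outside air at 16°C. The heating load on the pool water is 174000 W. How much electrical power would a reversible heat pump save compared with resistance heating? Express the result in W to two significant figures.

In absolute terms T_C = 289.15 K and T_H = 300.93 K, so ΔT = 11.78 K.
COP_Carnot = T_H/ΔT = 300.93/11.78 = 25.55.
Resistance heating needs Ẇ_res = Q̇_H = 174000 W; the reversible heat pump needs only Ẇ_hp = Q̇_H/COP = 6810 W.
Saving = 174000 − 6810 = 167200 W.

170000 W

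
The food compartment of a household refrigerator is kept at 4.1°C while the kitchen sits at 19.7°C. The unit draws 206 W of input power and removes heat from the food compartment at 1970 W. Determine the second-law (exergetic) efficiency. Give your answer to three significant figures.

0.538

COP_actual = Q̇_C/Ẇ = 1970/206.0 = 9.563.
In absolute terms T_C = 277.25 K and T_H = 292.85 K, so ΔT = 15.60 K.
COP_Carnot = T_C/ΔT = 277.25/15.60 = 17.77.
η_II = COP_actual/COP_Carnot = 9.563/17.77 = 0.5381.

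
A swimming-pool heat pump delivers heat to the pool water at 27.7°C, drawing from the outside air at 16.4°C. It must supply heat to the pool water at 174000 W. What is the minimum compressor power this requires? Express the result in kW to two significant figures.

In absolute terms T_C = 289.55 K and T_H = 300.85 K, so ΔT = 11.30 K.
COP_Carnot = T_H/ΔT = 300.85/11.30 = 26.62.
Ẇ_min = Q̇/COP_Carnot = 174000/26.62 = 6535 W = 6.535 kW.

6.5 kW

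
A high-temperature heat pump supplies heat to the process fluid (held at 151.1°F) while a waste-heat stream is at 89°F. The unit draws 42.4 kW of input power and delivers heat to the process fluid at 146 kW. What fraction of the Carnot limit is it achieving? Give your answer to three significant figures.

COP_actual = Q̇_H/Ẇ = 146.0/42.40 = 3.443.
In absolute terms T_C = 304.82 K and T_H = 339.32 K, so ΔT = 34.50 K.
COP_Carnot = T_H/ΔT = 339.32/34.50 = 9.835.
η_II = COP_actual/COP_Carnot = 3.443/9.835 = 0.3501.

0.350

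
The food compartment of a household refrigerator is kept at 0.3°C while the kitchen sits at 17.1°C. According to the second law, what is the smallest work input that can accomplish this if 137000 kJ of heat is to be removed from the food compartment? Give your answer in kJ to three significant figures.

8420 kJ

In absolute terms T_C = 273.45 K and T_H = 290.25 K, so ΔT = 16.80 K.
The reversible limit is COP_R = T_C/ΔT = 16.28, so W_min = Q_C/COP = Q_C·ΔT/T_C.
W_min = 137000 × 16.80/273.45 = 8417 kJ.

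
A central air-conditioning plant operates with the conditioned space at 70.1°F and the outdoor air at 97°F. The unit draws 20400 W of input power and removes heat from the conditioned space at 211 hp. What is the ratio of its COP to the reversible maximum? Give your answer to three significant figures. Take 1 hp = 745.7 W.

Converting, Q̇_C = 211.0 hp = 157300 W, so COP_actual = Q̇_C/Ẇ = 157300/20400 = 7.713.
In absolute terms T_C = 294.32 K and T_H = 309.26 K, so ΔT = 14.94 K.
COP_Carnot = T_C/ΔT = 294.32/14.94 = 19.69.
η_II = COP_actual/COP_Carnot = 7.713/19.69 = 0.3916.

0.392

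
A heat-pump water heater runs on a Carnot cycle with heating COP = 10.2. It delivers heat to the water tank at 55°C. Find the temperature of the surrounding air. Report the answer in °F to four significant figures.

COP_HP = T_H/(T_H − T_C) gives T_H − T_C = T_H/COP.
With T_H = 328.15 K, T_C = 328.15 × (1 − 1/10.2) = 295.98 K.
Converting, 295.98 K = 73.09°F.

73.09 °F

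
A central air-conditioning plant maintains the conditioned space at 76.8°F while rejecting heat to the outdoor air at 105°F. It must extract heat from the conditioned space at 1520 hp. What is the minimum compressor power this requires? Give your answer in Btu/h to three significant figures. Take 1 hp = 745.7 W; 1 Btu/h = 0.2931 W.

In absolute terms T_C = 298.04 K and T_H = 313.71 K, so ΔT = 15.67 K.
COP_Carnot = T_C/ΔT = 298.04/15.67 = 19.02.
Ẇ_min = Q̇/COP_Carnot = 1520/19.02 = 79.90 hp = 203300 Btu/h.

203000 Btu/h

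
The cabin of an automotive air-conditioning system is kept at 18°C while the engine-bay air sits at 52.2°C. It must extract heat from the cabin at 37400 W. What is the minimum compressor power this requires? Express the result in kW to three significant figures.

4.39 kW

In absolute terms T_C = 291.15 K and T_H = 325.35 K, so ΔT = 34.20 K.
COP_Carnot = T_C/ΔT = 291.15/34.20 = 8.513.
Ẇ_min = Q̇/COP_Carnot = 37400/8.513 = 4393 W = 4.393 kW.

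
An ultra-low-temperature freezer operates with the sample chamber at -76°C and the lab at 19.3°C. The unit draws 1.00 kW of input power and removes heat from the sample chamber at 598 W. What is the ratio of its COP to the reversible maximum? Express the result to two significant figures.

0.29

Converting, Q̇_C = 598.0 W = 0.5980 kW, so COP_actual = Q̇_C/Ẇ = 0.5980/1.000 = 0.5980.
In absolute terms T_C = 197.15 K and T_H = 292.45 K, so ΔT = 95.30 K.
COP_Carnot = T_C/ΔT = 197.15/95.30 = 2.069.
η_II = COP_actual/COP_Carnot = 0.5980/2.069 = 0.2891.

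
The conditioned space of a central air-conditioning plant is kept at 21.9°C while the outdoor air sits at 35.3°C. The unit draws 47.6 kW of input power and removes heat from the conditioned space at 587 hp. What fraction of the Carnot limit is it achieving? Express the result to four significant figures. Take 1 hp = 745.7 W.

Converting, Q̇_C = 587.0 hp = 437.7 kW, so COP_actual = Q̇_C/Ẇ = 437.7/47.60 = 9.196.
In absolute terms T_C = 295.05 K and T_H = 308.45 K, so ΔT = 13.40 K.
COP_Carnot = T_C/ΔT = 295.05/13.40 = 22.02.
η_II = COP_actual/COP_Carnot = 9.196/22.02 = 0.4176.

0.4176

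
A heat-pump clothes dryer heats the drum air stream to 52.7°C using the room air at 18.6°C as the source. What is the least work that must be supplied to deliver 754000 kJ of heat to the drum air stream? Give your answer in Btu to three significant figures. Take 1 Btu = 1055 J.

74800 Btu

In absolute terms T_C = 291.75 K and T_H = 325.85 K, so ΔT = 34.10 K.
The reversible limit is COP_HP = T_H/ΔT = 9.556, so W_min = Q_H/COP = Q_H·ΔT/T_H.
W_min = 754000 × 34.10/325.85 = 78910 kJ = 74790 Btu.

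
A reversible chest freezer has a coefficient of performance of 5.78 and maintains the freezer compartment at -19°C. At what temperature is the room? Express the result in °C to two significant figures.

25 °C

COP_R = T_C/(T_H − T_C) gives T_H − T_C = T_C/COP.
With T_C = 254.15 K, T_H = 254.15 × (1 + 1/5.78) = 298.12 K.
Converting, 298.12 K = 24.97°C.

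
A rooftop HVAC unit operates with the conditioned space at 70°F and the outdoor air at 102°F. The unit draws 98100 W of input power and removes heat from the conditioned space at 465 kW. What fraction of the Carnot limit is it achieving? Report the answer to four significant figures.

Converting, Q̇_C = 465.0 kW = 465000 W, so COP_actual = Q̇_C/Ẇ = 465000/98100 = 4.740.
In absolute terms T_C = 294.26 K and T_H = 312.04 K, so ΔT = 17.78 K.
COP_Carnot = T_C/ΔT = 294.26/17.78 = 16.55.
η_II = COP_actual/COP_Carnot = 4.740/16.55 = 0.2864.

0.2864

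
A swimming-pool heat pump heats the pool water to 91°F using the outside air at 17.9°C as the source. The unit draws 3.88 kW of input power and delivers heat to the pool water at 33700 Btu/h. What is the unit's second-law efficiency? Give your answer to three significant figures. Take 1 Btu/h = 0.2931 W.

0.124

Converting, Q̇_H = 33700 Btu/h = 9.877 kW, so COP_actual = Q̇_H/Ẇ = 9.877/3.880 = 2.546.
In absolute terms T_C = 291.05 K and T_H = 305.93 K, so ΔT = 14.88 K.
COP_Carnot = T_H/ΔT = 305.93/14.88 = 20.56.
η_II = COP_actual/COP_Carnot = 2.546/20.56 = 0.1238.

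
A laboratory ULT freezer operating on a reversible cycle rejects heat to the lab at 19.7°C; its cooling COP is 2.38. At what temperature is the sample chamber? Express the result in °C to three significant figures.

For a Carnot refrigerator COP_R = T_C/(T_H − T_C), so T_C = COP·T_H/(1 + COP).
With T_H = 292.85 K, T_C = 2.38 × 292.85/3.380 = 206.21 K.
Converting, 206.21 K = -66.94°C.

-66.9 °C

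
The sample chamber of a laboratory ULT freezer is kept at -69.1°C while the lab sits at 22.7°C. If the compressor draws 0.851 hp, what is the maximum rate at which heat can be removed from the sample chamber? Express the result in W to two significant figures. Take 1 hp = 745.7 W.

In absolute terms T_C = 204.05 K and T_H = 295.85 K, so ΔT = 91.80 K.
COP_Carnot = T_C/ΔT = 204.05/91.80 = 2.223.
Q̇_max = COP_Carnot × Ẇ = 2.223 × 0.8510 hp = 1.892 hp = 1411 W.

1400 W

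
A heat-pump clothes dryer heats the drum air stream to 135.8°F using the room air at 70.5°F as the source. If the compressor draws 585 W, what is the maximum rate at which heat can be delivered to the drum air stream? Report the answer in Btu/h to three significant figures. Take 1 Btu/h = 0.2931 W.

In absolute terms T_C = 294.54 K and T_H = 330.82 K, so ΔT = 36.28 K.
COP_Carnot = T_H/ΔT = 330.82/36.28 = 9.119.
Q̇_max = COP_Carnot × Ẇ = 9.119 × 585.0 W = 5335 W = 18200 Btu/h.

18200 Btu/h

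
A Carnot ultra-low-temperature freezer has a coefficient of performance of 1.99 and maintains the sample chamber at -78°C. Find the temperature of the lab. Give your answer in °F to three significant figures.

68.1 °F

COP_R = T_C/(T_H − T_C) gives T_H − T_C = T_C/COP.
With T_C = 195.15 K, T_H = 195.15 × (1 + 1/1.99) = 293.22 K.
Converting, 293.22 K = 68.12°F.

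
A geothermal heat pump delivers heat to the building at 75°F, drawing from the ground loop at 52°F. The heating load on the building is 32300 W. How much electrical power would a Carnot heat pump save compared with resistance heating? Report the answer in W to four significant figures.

30910 W

In absolute terms T_C = 284.26 K and T_H = 297.04 K, so ΔT = 12.78 K.
COP_Carnot = T_H/ΔT = 297.04/12.78 = 23.25.
Resistance heating needs Ẇ_res = Q̇_H = 32300 W; the reversible heat pump needs only Ẇ_hp = Q̇_H/COP = 1389 W.
Saving = 32300 − 1389 = 30910 W.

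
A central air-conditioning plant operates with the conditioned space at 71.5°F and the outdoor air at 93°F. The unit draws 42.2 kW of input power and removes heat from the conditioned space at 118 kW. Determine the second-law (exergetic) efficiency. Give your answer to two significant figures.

COP_actual = Q̇_C/Ẇ = 118.0/42.20 = 2.796.
In absolute terms T_C = 295.09 K and T_H = 307.04 K, so ΔT = 11.94 K.
COP_Carnot = T_C/ΔT = 295.09/11.94 = 24.71.
η_II = COP_actual/COP_Carnot = 2.796/24.71 = 0.1132.

0.11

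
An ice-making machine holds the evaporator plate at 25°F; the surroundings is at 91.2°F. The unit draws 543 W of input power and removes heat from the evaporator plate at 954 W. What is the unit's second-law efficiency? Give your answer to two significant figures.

COP_actual = Q̇_C/Ẇ = 954.0/543.0 = 1.757.
In absolute terms T_C = 269.26 K and T_H = 306.04 K, so ΔT = 36.78 K.
COP_Carnot = T_C/ΔT = 269.26/36.78 = 7.321.
η_II = COP_actual/COP_Carnot = 1.757/7.321 = 0.2400.

0.24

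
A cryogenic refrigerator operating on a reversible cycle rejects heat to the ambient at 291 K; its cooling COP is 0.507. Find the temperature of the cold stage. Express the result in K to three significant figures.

For a Carnot refrigerator COP_R = T_C/(T_H − T_C), so T_C = COP·T_H/(1 + COP).
With T_H = 291.00 K, T_C = 0.507 × 291.00/1.507 = 97.90 K.

97.9 K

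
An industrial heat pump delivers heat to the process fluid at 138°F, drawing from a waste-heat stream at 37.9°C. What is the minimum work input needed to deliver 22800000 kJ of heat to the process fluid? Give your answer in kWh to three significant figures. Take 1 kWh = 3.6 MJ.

400 kWh

In absolute terms T_C = 311.05 K and T_H = 332.04 K, so ΔT = 20.99 K.
The reversible limit is COP_HP = T_H/ΔT = 15.82, so W_min = Q_H/COP = Q_H·ΔT/T_H.
W_min = 22800000 × 20.99/332.04 = 1441000 kJ = 400.3 kWh.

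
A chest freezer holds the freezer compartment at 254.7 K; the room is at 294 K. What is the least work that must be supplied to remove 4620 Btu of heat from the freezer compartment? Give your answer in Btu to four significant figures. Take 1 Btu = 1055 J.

712.9 Btu

The reservoir spacing is ΔT = 294 − 254.7 = 39.30 K.
The reversible limit is COP_R = T_C/ΔT = 6.481, so W_min = Q_C/COP = Q_C·ΔT/T_C.
W_min = 4620 × 39.30/254.70 = 712.9 Btu.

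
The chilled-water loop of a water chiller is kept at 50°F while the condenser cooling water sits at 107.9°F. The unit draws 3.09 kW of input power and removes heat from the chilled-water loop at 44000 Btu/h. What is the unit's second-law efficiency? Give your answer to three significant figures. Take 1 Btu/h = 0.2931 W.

Converting, Q̇_C = 44000 Btu/h = 12.90 kW, so COP_actual = Q̇_C/Ẇ = 12.90/3.090 = 4.174.
In absolute terms T_C = 283.15 K and T_H = 315.32 K, so ΔT = 32.17 K.
COP_Carnot = T_C/ΔT = 283.15/32.17 = 8.803.
η_II = COP_actual/COP_Carnot = 4.174/8.803 = 0.4741.

0.474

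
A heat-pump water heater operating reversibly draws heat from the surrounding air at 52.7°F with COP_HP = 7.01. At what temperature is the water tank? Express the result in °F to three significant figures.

COP_HP = T_H/(T_H − T_C) rearranges to T_H = COP·T_C/(COP − 1).
With T_C = 284.65 K, T_H = 7.01 × 284.65/6.010 = 332.01 K.
Converting, 332.01 K = 137.95°F.

138 °F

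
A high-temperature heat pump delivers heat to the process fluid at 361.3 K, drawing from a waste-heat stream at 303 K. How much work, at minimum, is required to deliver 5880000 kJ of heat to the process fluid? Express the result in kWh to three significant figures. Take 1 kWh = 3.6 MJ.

264 kWh

The reservoir spacing is ΔT = 361.3 − 303 = 58.30 K.
The reversible limit is COP_HP = T_H/ΔT = 6.197, so W_min = Q_H/COP = Q_H·ΔT/T_H.
W_min = 5880000 × 58.30/361.30 = 948800 kJ = 263.6 kWh.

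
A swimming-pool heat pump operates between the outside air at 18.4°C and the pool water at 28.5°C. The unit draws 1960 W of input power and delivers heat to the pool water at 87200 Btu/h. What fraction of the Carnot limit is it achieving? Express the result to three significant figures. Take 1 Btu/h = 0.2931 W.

Converting, Q̇_H = 87200 Btu/h = 25560 W, so COP_actual = Q̇_H/Ẇ = 25560/1960 = 13.04.
In absolute terms T_C = 291.55 K and T_H = 301.65 K, so ΔT = 10.10 K.
COP_Carnot = T_H/ΔT = 301.65/10.10 = 29.87.
η_II = COP_actual/COP_Carnot = 13.04/29.87 = 0.4366.

0.437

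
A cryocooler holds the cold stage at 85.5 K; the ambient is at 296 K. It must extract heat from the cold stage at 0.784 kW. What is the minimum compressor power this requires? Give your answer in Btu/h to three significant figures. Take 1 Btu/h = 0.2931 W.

The reservoir spacing is ΔT = 296 − 85.5 = 210.5 K.
COP_Carnot = T_C/ΔT = 85.50/210.5 = 0.4062.
Ẇ_min = Q̇/COP_Carnot = 0.7840/0.4062 = 1.930 kW = 6585 Btu/h.

6590 Btu/h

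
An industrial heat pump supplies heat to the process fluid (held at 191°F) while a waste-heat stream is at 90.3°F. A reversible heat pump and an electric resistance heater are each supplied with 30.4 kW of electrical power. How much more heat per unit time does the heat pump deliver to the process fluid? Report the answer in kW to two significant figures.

In absolute terms T_C = 305.54 K and T_H = 361.48 K, so ΔT = 55.94 K.
COP_Carnot = T_H/ΔT = 361.48/55.94 = 6.461.
The heat pump delivers Q̇_H = COP × Ẇ = 196.4 kW; the resistance heater delivers Ẇ = 30.40 kW.
Extra = (COP − 1)·Ẇ = 166.0 kW.

170 kW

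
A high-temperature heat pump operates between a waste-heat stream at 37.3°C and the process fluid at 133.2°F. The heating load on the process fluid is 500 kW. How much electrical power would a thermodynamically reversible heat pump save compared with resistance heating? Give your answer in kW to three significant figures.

471 kW

In absolute terms T_C = 310.45 K and T_H = 329.37 K, so ΔT = 18.92 K.
COP_Carnot = T_H/ΔT = 329.37/18.92 = 17.41.
Resistance heating needs Ẇ_res = Q̇_H = 500.0 kW; the reversible heat pump needs only Ẇ_hp = Q̇_H/COP = 28.72 kW.
Saving = 500.0 − 28.72 = 471.3 kW.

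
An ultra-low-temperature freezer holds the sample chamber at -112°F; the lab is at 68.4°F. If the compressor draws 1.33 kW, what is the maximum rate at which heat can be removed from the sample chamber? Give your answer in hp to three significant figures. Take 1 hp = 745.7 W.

In absolute terms T_C = 193.15 K and T_H = 293.37 K, so ΔT = 100.2 K.
COP_Carnot = T_C/ΔT = 193.15/100.2 = 1.927.
Q̇_max = COP_Carnot × Ẇ = 1.927 × 1.330 kW = 2.563 kW = 3.437 hp.

3.44 hp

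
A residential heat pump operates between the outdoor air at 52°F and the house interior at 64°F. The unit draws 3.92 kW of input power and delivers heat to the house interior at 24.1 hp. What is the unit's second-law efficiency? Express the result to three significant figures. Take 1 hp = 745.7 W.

Converting, Q̇_H = 24.10 hp = 17.97 kW, so COP_actual = Q̇_H/Ẇ = 17.97/3.920 = 4.585.
In absolute terms T_C = 284.26 K and T_H = 290.93 K, so ΔT = 6.667 K.
COP_Carnot = T_H/ΔT = 290.93/6.667 = 43.64.
η_II = COP_actual/COP_Carnot = 4.585/43.64 = 0.1051.

0.105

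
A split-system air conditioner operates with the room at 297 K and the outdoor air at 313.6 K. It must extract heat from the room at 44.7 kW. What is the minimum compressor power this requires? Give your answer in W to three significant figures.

2500 W

The reservoir spacing is ΔT = 313.6 − 297 = 16.60 K.
COP_Carnot = T_C/ΔT = 297.00/16.60 = 17.89.
Ẇ_min = Q̇/COP_Carnot = 44.70/17.89 = 2.498 kW = 2498 W.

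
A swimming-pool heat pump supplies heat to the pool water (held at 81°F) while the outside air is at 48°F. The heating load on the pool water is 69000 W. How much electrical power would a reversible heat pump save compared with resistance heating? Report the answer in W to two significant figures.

65000 W

In absolute terms T_C = 282.04 K and T_H = 300.37 K, so ΔT = 18.33 K.
COP_Carnot = T_H/ΔT = 300.37/18.33 = 16.38.
Resistance heating needs Ẇ_res = Q̇_H = 69000 W; the reversible heat pump needs only Ẇ_hp = Q̇_H/COP = 4211 W.
Saving = 69000 − 4211 = 64790 W.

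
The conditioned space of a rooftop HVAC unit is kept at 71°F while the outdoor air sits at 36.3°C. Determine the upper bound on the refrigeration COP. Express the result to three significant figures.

In absolute terms T_C = 294.82 K and T_H = 309.45 K, so ΔT = 14.63 K.
For a reversible cycle, COP_Carnot = T_C/ΔT = 294.82/14.63 = 20.15.

20.1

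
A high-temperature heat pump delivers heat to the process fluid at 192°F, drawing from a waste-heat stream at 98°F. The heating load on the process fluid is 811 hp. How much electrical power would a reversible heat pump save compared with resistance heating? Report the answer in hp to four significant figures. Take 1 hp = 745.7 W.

694.0 hp

In absolute terms T_C = 309.82 K and T_H = 362.04 K, so ΔT = 52.22 K.
COP_Carnot = T_H/ΔT = 362.04/52.22 = 6.933.
Resistance heating needs Ẇ_res = Q̇_H = 811.0 hp; the reversible heat pump needs only Ẇ_hp = Q̇_H/COP = 117.0 hp.
Saving = 811.0 − 117.0 = 694.0 hp.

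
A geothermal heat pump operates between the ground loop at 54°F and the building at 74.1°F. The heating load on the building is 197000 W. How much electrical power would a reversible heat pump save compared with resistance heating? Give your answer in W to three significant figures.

190000 W

In absolute terms T_C = 285.37 K and T_H = 296.54 K, so ΔT = 11.17 K.
COP_Carnot = T_H/ΔT = 296.54/11.17 = 26.56.
Resistance heating needs Ẇ_res = Q̇_H = 197000 W; the reversible heat pump needs only Ẇ_hp = Q̇_H/COP = 7418 W.
Saving = 197000 − 7418 = 189600 W.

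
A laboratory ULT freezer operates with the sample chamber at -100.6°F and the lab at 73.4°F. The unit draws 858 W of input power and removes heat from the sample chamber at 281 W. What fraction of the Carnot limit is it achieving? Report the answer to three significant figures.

0.159

COP_actual = Q̇_C/Ẇ = 281.0/858.0 = 0.3275.
In absolute terms T_C = 199.48 K and T_H = 296.15 K, so ΔT = 96.67 K.
COP_Carnot = T_C/ΔT = 199.48/96.67 = 2.064.
η_II = COP_actual/COP_Carnot = 0.3275/2.064 = 0.1587.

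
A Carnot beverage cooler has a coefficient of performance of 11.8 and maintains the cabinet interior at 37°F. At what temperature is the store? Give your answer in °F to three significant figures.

COP_R = T_C/(T_H − T_C) gives T_H − T_C = T_C/COP.
With T_C = 275.93 K, T_H = 275.93 × (1 + 1/11.8) = 299.31 K.
Converting, 299.31 K = 79.09°F.

79.1 °F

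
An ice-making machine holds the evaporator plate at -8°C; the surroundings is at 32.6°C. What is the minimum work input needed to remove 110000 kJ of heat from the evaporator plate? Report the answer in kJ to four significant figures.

In absolute terms T_C = 265.15 K and T_H = 305.75 K, so ΔT = 40.60 K.
The reversible limit is COP_R = T_C/ΔT = 6.531, so W_min = Q_C/COP = Q_C·ΔT/T_C.
W_min = 110000 × 40.60/265.15 = 16840 kJ.

16840 kJ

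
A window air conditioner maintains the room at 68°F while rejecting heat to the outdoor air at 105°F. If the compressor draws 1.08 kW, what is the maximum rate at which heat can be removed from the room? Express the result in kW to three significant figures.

In absolute terms T_C = 293.15 K and T_H = 313.71 K, so ΔT = 20.56 K.
COP_Carnot = T_C/ΔT = 293.15/20.56 = 14.26.
Q̇_max = COP_Carnot × Ẇ = 14.26 × 1.080 kW = 15.40 kW.

15.4 kW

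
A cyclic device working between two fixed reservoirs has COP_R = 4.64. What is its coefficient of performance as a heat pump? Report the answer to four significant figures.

The first law on one cycle gives Q_H = Q_C + W, so Q_H/W = Q_C/W + 1.
COP_HP = COP_R + 1 = 4.64 + 1 = 5.64.

5.640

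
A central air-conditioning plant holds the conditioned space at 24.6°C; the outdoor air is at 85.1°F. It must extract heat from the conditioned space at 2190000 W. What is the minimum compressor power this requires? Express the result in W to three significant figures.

In absolute terms T_C = 297.75 K and T_H = 302.65 K, so ΔT = 4.900 K.
COP_Carnot = T_C/ΔT = 297.75/4.900 = 60.77.
Ẇ_min = Q̇/COP_Carnot = 2190000/60.77 = 36040 W.

36000 W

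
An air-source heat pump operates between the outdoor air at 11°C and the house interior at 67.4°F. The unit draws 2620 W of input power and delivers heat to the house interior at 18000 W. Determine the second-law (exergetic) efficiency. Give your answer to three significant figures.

0.203

COP_actual = Q̇_H/Ẇ = 18000/2620 = 6.870.
In absolute terms T_C = 284.15 K and T_H = 292.82 K, so ΔT = 8.667 K.
COP_Carnot = T_H/ΔT = 292.82/8.667 = 33.79.
η_II = COP_actual/COP_Carnot = 6.870/33.79 = 0.2033.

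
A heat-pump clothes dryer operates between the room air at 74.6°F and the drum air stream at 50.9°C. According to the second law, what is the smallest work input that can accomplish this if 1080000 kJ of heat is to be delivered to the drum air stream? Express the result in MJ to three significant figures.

In absolute terms T_C = 296.82 K and T_H = 324.05 K, so ΔT = 27.23 K.
The reversible limit is COP_HP = T_H/ΔT = 11.90, so W_min = Q_H/COP = Q_H·ΔT/T_H.
W_min = 1080000 × 27.23/324.05 = 90760 kJ = 90.76 MJ.

90.8 MJ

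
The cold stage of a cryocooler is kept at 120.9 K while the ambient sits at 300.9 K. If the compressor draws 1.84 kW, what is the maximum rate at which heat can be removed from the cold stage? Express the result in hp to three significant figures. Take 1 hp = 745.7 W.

The reservoir spacing is ΔT = 300.9 − 120.9 = 180.0 K.
COP_Carnot = T_C/ΔT = 120.90/180.0 = 0.6717.
Q̇_max = COP_Carnot × Ẇ = 0.6717 × 1.840 kW = 1.236 kW = 1.657 hp.

1.66 hp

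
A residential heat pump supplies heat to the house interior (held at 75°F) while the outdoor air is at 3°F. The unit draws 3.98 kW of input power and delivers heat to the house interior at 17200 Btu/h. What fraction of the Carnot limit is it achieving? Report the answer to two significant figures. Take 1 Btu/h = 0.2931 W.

Converting, Q̇_H = 17200 Btu/h = 5.041 kW, so COP_actual = Q̇_H/Ẇ = 5.041/3.980 = 1.267.
In absolute terms T_C = 257.04 K and T_H = 297.04 K, so ΔT = 40.00 K.
COP_Carnot = T_H/ΔT = 297.04/40.00 = 7.426.
η_II = COP_actual/COP_Carnot = 1.267/7.426 = 0.1706.

0.17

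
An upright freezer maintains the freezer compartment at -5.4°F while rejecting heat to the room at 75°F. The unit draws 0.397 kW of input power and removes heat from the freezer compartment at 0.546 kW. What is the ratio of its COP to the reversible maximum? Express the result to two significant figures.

0.24

COP_actual = Q̇_C/Ẇ = 0.5460/0.3970 = 1.375.
In absolute terms T_C = 252.37 K and T_H = 297.04 K, so ΔT = 44.67 K.
COP_Carnot = T_C/ΔT = 252.37/44.67 = 5.650.
η_II = COP_actual/COP_Carnot = 1.375/5.650 = 0.2434.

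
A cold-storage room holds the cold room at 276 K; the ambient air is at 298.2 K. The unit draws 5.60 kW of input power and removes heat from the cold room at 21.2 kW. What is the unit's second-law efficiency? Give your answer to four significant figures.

0.3045

COP_actual = Q̇_C/Ẇ = 21.20/5.600 = 3.786.
The reservoir spacing is ΔT = 298.2 − 276 = 22.20 K.
COP_Carnot = T_C/ΔT = 276.00/22.20 = 12.43.
η_II = COP_actual/COP_Carnot = 3.786/12.43 = 0.3045.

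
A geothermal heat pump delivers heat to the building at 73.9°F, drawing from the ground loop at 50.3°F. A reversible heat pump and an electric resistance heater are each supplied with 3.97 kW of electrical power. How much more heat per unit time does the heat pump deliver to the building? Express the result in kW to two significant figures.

86 kW

In absolute terms T_C = 283.32 K and T_H = 296.43 K, so ΔT = 13.11 K.
COP_Carnot = T_H/ΔT = 296.43/13.11 = 22.61.
The heat pump delivers Q̇_H = COP × Ẇ = 89.76 kW; the resistance heater delivers Ẇ = 3.970 kW.
Extra = (COP − 1)·Ẇ = 85.79 kW.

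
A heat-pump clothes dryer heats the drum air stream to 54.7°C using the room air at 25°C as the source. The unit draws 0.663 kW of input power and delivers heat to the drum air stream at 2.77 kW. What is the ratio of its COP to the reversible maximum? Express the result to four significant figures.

COP_actual = Q̇_H/Ẇ = 2.770/0.6630 = 4.178.
In absolute terms T_C = 298.15 K and T_H = 327.85 K, so ΔT = 29.70 K.
COP_Carnot = T_H/ΔT = 327.85/29.70 = 11.04.
η_II = COP_actual/COP_Carnot = 4.178/11.04 = 0.3785.

0.3785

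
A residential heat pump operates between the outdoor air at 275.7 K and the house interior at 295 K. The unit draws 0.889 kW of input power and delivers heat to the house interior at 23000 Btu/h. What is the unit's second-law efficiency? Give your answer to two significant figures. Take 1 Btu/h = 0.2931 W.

0.50

Converting, Q̇_H = 23000 Btu/h = 6.741 kW, so COP_actual = Q̇_H/Ẇ = 6.741/0.8890 = 7.583.
The reservoir spacing is ΔT = 295 − 275.7 = 19.30 K.
COP_Carnot = T_H/ΔT = 295.00/19.30 = 15.28.
η_II = COP_actual/COP_Carnot = 7.583/15.28 = 0.4961.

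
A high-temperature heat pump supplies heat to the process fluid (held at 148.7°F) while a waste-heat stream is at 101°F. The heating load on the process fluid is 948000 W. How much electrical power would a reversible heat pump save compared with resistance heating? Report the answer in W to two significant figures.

870000 W

In absolute terms T_C = 311.48 K and T_H = 337.98 K, so ΔT = 26.50 K.
COP_Carnot = T_H/ΔT = 337.98/26.50 = 12.75.
Resistance heating needs Ẇ_res = Q̇_H = 948000 W; the reversible heat pump needs only Ẇ_hp = Q̇_H/COP = 74330 W.
Saving = 948000 − 74330 = 873700 W.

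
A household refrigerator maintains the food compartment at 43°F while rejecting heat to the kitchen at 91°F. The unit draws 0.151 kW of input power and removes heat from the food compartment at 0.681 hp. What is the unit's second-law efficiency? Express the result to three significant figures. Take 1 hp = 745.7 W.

Converting, Q̇_C = 0.6810 hp = 0.5078 kW, so COP_actual = Q̇_C/Ẇ = 0.5078/0.1510 = 3.363.
In absolute terms T_C = 279.26 K and T_H = 305.93 K, so ΔT = 26.67 K.
COP_Carnot = T_C/ΔT = 279.26/26.67 = 10.47.
η_II = COP_actual/COP_Carnot = 3.363/10.47 = 0.3211.

0.321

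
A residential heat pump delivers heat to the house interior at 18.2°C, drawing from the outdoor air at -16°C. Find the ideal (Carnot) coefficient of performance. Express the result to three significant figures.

8.52

In absolute terms T_C = 257.15 K and T_H = 291.35 K, so ΔT = 34.20 K.
For a reversible cycle, COP_Carnot = T_H/ΔT = 291.35/34.20 = 8.519.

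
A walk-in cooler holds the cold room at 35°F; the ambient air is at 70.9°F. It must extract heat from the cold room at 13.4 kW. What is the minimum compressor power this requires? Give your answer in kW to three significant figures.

In absolute terms T_C = 274.82 K and T_H = 294.76 K, so ΔT = 19.94 K.
COP_Carnot = T_C/ΔT = 274.82/19.94 = 13.78.
Ẇ_min = Q̇/COP_Carnot = 13.40/13.78 = 0.9725 kW.

0.972 kW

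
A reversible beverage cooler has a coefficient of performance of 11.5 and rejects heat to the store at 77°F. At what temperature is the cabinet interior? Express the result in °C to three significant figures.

1.15 °C

For a Carnot refrigerator COP_R = T_C/(T_H − T_C), so T_C = COP·T_H/(1 + COP).
With T_H = 298.15 K, T_C = 11.5 × 298.15/12.50 = 274.30 K.
Converting, 274.30 K = 1.15°C.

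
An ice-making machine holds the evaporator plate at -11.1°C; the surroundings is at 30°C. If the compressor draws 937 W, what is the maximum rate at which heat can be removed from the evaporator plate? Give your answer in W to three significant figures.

In absolute terms T_C = 262.05 K and T_H = 303.15 K, so ΔT = 41.10 K.
COP_Carnot = T_C/ΔT = 262.05/41.10 = 6.376.
Q̇_max = COP_Carnot × Ẇ = 6.376 × 937.0 W = 5974 W.

5970 W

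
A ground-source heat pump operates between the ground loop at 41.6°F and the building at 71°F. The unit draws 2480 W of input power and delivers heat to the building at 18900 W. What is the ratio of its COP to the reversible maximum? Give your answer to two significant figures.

0.42

COP_actual = Q̇_H/Ẇ = 18900/2480 = 7.621.
In absolute terms T_C = 278.48 K and T_H = 294.82 K, so ΔT = 16.33 K.
COP_Carnot = T_H/ΔT = 294.82/16.33 = 18.05.
η_II = COP_actual/COP_Carnot = 7.621/18.05 = 0.4222.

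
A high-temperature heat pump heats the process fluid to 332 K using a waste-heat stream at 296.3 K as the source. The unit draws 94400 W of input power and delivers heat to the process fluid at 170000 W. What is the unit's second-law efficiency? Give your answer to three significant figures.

0.194

COP_actual = Q̇_H/Ẇ = 170000/94400 = 1.801.
The reservoir spacing is ΔT = 332 − 296.3 = 35.70 K.
COP_Carnot = T_H/ΔT = 332.00/35.70 = 9.300.
η_II = COP_actual/COP_Carnot = 1.801/9.300 = 0.1936.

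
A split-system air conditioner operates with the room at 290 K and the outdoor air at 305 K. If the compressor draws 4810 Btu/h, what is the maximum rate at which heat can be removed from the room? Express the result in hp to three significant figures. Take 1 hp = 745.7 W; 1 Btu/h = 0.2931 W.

36.6 hp

The reservoir spacing is ΔT = 305 − 290 = 15.00 K.
COP_Carnot = T_C/ΔT = 290.00/15.00 = 19.33.
Q̇_max = COP_Carnot × Ẇ = 19.33 × 4810 Btu/h = 92990 Btu/h = 36.55 hp.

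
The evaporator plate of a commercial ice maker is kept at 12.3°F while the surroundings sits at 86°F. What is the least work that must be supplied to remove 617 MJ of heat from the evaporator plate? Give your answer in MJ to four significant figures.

In absolute terms T_C = 262.21 K and T_H = 303.15 K, so ΔT = 40.94 K.
The reversible limit is COP_R = T_C/ΔT = 6.404, so W_min = Q_C/COP = Q_C·ΔT/T_C.
W_min = 617.0 × 40.94/262.21 = 96.35 MJ.

96.35 MJ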